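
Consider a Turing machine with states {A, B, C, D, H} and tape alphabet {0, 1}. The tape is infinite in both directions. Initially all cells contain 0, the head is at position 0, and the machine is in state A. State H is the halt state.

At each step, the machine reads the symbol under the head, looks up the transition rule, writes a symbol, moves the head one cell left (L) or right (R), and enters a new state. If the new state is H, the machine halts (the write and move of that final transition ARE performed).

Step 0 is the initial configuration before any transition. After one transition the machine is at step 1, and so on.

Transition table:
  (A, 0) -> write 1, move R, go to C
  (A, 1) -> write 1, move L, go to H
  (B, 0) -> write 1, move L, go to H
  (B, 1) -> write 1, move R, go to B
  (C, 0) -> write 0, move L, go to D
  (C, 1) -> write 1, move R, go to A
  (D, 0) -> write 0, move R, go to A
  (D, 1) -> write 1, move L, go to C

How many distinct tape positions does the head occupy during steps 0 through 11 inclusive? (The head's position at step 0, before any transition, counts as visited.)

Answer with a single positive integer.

Answer: 5

Derivation:
Step 1: in state A at pos 0, read 0 -> (A,0)->write 1,move R,goto C. Now: state=C, head=1, tape[-1..2]=0100 (head:   ^)
Step 2: in state C at pos 1, read 0 -> (C,0)->write 0,move L,goto D. Now: state=D, head=0, tape[-1..2]=0100 (head:  ^)
Step 3: in state D at pos 0, read 1 -> (D,1)->write 1,move L,goto C. Now: state=C, head=-1, tape[-2..2]=00100 (head:  ^)
Step 4: in state C at pos -1, read 0 -> (C,0)->write 0,move L,goto D. Now: state=D, head=-2, tape[-3..2]=000100 (head:  ^)
Step 5: in state D at pos -2, read 0 -> (D,0)->write 0,move R,goto A. Now: state=A, head=-1, tape[-3..2]=000100 (head:   ^)
Step 6: in state A at pos -1, read 0 -> (A,0)->write 1,move R,goto C. Now: state=C, head=0, tape[-3..2]=001100 (head:    ^)
Step 7: in state C at pos 0, read 1 -> (C,1)->write 1,move R,goto A. Now: state=A, head=1, tape[-3..2]=001100 (head:     ^)
Step 8: in state A at pos 1, read 0 -> (A,0)->write 1,move R,goto C. Now: state=C, head=2, tape[-3..3]=0011100 (head:      ^)
Step 9: in state C at pos 2, read 0 -> (C,0)->write 0,move L,goto D. Now: state=D, head=1, tape[-3..3]=0011100 (head:     ^)
Step 10: in state D at pos 1, read 1 -> (D,1)->write 1,move L,goto C. Now: state=C, head=0, tape[-3..3]=0011100 (head:    ^)
Step 11: in state C at pos 0, read 1 -> (C,1)->write 1,move R,goto A. Now: state=A, head=1, tape[-3..3]=0011100 (head:     ^)
Head positions at steps 0..11: starting at 0, distinct positions visited = {-2, -1, 0, 1, 2} -> 5 position(s)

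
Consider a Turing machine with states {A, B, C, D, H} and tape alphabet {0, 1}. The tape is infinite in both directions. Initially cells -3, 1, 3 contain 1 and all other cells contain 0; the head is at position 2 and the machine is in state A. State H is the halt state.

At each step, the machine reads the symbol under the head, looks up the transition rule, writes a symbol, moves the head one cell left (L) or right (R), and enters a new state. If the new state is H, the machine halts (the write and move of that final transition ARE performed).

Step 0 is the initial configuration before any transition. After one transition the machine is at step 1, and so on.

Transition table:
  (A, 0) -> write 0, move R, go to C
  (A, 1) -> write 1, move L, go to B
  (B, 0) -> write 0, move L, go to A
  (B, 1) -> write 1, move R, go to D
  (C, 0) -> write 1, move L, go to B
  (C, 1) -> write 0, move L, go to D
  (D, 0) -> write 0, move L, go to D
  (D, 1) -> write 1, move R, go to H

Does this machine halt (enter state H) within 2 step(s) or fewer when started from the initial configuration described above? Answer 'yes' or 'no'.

Step 1: in state A at pos 2, read 0 -> (A,0)->write 0,move R,goto C. Now: state=C, head=3, tape[-4..4]=010001010 (head:        ^)
Step 2: in state C at pos 3, read 1 -> (C,1)->write 0,move L,goto D. Now: state=D, head=2, tape[-4..4]=010001000 (head:       ^)
After 2 step(s): state = D (not H) -> not halted within 2 -> no

Answer: no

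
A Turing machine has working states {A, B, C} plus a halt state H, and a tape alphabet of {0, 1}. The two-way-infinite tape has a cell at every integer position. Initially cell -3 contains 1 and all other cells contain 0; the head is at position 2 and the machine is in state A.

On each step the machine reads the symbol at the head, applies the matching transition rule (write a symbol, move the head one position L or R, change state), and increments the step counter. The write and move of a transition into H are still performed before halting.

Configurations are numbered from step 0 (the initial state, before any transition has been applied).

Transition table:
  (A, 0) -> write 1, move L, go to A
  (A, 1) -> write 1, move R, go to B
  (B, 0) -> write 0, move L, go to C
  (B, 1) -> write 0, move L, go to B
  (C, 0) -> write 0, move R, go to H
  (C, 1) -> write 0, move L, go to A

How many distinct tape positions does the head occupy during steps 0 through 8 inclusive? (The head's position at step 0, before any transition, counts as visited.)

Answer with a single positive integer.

Step 1: in state A at pos 2, read 0 -> (A,0)->write 1,move L,goto A. Now: state=A, head=1, tape[-4..3]=01000010 (head:      ^)
Step 2: in state A at pos 1, read 0 -> (A,0)->write 1,move L,goto A. Now: state=A, head=0, tape[-4..3]=01000110 (head:     ^)
Step 3: in state A at pos 0, read 0 -> (A,0)->write 1,move L,goto A. Now: state=A, head=-1, tape[-4..3]=01001110 (head:    ^)
Step 4: in state A at pos -1, read 0 -> (A,0)->write 1,move L,goto A. Now: state=A, head=-2, tape[-4..3]=01011110 (head:   ^)
Step 5: in state A at pos -2, read 0 -> (A,0)->write 1,move L,goto A. Now: state=A, head=-3, tape[-4..3]=01111110 (head:  ^)
Step 6: in state A at pos -3, read 1 -> (A,1)->write 1,move R,goto B. Now: state=B, head=-2, tape[-4..3]=01111110 (head:   ^)
Step 7: in state B at pos -2, read 1 -> (B,1)->write 0,move L,goto B. Now: state=B, head=-3, tape[-4..3]=01011110 (head:  ^)
Step 8: in state B at pos -3, read 1 -> (B,1)->write 0,move L,goto B. Now: state=B, head=-4, tape[-5..3]=000011110 (head:  ^)
Head positions at steps 0..8: starting at 2, distinct positions visited = {-4, -3, -2, -1, 0, 1, 2} -> 7 position(s)

Answer: 7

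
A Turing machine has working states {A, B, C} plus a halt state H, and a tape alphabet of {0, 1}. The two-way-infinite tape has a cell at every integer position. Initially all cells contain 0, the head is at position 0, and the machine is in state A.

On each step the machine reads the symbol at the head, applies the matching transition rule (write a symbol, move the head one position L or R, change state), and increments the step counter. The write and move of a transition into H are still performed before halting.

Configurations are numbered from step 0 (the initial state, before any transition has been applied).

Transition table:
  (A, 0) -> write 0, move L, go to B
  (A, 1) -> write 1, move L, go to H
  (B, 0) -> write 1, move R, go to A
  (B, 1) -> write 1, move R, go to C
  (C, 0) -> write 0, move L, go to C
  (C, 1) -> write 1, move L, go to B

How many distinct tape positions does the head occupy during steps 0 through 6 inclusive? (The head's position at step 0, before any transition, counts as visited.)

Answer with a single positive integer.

Answer: 3

Derivation:
Step 1: in state A at pos 0, read 0 -> (A,0)->write 0,move L,goto B. Now: state=B, head=-1, tape[-2..1]=0000 (head:  ^)
Step 2: in state B at pos -1, read 0 -> (B,0)->write 1,move R,goto A. Now: state=A, head=0, tape[-2..1]=0100 (head:   ^)
Step 3: in state A at pos 0, read 0 -> (A,0)->write 0,move L,goto B. Now: state=B, head=-1, tape[-2..1]=0100 (head:  ^)
Step 4: in state B at pos -1, read 1 -> (B,1)->write 1,move R,goto C. Now: state=C, head=0, tape[-2..1]=0100 (head:   ^)
Step 5: in state C at pos 0, read 0 -> (C,0)->write 0,move L,goto C. Now: state=C, head=-1, tape[-2..1]=0100 (head:  ^)
Step 6: in state C at pos -1, read 1 -> (C,1)->write 1,move L,goto B. Now: state=B, head=-2, tape[-3..1]=00100 (head:  ^)
Head positions at steps 0..6: starting at 0, distinct positions visited = {-2, -1, 0} -> 3 position(s)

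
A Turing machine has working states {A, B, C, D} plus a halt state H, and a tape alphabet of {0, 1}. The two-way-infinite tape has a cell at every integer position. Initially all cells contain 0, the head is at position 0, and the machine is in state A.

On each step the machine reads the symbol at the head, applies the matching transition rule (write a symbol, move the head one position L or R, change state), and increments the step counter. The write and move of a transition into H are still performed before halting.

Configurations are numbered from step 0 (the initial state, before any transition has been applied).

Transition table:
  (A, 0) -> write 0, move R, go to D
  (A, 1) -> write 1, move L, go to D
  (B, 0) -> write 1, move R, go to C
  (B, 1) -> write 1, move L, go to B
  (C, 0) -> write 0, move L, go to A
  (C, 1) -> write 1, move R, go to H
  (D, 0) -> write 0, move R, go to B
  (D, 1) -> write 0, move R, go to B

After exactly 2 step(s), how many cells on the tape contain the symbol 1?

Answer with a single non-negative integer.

Step 1: in state A at pos 0, read 0 -> (A,0)->write 0,move R,goto D. Now: state=D, head=1, tape[-1..2]=0000 (head:   ^)
Step 2: in state D at pos 1, read 0 -> (D,0)->write 0,move R,goto B. Now: state=B, head=2, tape[-1..3]=00000 (head:    ^)
No cell contains 1 after step 2 -> 0 cell(s)

Answer: 0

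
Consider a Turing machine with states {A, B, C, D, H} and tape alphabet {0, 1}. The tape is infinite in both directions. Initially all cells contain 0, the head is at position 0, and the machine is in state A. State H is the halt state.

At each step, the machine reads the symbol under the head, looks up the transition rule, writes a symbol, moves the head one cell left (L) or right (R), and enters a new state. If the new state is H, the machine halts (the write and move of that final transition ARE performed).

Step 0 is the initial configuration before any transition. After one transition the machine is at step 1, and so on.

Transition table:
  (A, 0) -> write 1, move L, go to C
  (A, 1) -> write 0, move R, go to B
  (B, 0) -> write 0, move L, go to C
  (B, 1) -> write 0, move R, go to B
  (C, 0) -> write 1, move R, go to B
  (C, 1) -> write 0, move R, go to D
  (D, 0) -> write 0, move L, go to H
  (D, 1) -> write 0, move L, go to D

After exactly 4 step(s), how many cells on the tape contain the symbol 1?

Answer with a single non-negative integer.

Answer: 1

Derivation:
Step 1: in state A at pos 0, read 0 -> (A,0)->write 1,move L,goto C. Now: state=C, head=-1, tape[-2..1]=0010 (head:  ^)
Step 2: in state C at pos -1, read 0 -> (C,0)->write 1,move R,goto B. Now: state=B, head=0, tape[-2..1]=0110 (head:   ^)
Step 3: in state B at pos 0, read 1 -> (B,1)->write 0,move R,goto B. Now: state=B, head=1, tape[-2..2]=01000 (head:    ^)
Step 4: in state B at pos 1, read 0 -> (B,0)->write 0,move L,goto C. Now: state=C, head=0, tape[-2..2]=01000 (head:   ^)
Cells containing 1 after step 4: {-1} -> 1 cell(s)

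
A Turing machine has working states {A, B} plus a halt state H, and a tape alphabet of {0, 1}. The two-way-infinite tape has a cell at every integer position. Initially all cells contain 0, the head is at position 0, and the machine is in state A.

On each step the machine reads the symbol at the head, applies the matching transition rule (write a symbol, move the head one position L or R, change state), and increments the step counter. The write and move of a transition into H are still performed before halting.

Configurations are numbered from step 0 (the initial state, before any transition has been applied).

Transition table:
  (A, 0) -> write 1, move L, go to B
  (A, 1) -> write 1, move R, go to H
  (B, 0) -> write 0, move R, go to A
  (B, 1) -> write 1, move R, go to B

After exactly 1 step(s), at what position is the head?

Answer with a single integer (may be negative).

Answer: -1

Derivation:
Step 1: in state A at pos 0, read 0 -> (A,0)->write 1,move L,goto B. Now: state=B, head=-1, tape[-2..1]=0010 (head:  ^)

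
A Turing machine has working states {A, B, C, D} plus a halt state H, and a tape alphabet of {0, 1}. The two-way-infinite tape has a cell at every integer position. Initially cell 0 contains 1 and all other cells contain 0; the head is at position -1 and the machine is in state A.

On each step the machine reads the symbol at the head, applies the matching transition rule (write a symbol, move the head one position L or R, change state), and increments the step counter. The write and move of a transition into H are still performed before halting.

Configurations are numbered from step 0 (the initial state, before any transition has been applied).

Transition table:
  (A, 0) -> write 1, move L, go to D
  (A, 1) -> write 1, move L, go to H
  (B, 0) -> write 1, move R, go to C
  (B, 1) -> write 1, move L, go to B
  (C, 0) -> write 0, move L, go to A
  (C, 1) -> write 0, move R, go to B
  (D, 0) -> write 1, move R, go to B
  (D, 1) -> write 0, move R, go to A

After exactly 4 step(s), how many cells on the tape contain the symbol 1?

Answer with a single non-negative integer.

Step 1: in state A at pos -1, read 0 -> (A,0)->write 1,move L,goto D. Now: state=D, head=-2, tape[-3..1]=00110 (head:  ^)
Step 2: in state D at pos -2, read 0 -> (D,0)->write 1,move R,goto B. Now: state=B, head=-1, tape[-3..1]=01110 (head:   ^)
Step 3: in state B at pos -1, read 1 -> (B,1)->write 1,move L,goto B. Now: state=B, head=-2, tape[-3..1]=01110 (head:  ^)
Step 4: in state B at pos -2, read 1 -> (B,1)->write 1,move L,goto B. Now: state=B, head=-3, tape[-4..1]=001110 (head:  ^)
Cells containing 1 after step 4: {-2, -1, 0} -> 3 cell(s)

Answer: 3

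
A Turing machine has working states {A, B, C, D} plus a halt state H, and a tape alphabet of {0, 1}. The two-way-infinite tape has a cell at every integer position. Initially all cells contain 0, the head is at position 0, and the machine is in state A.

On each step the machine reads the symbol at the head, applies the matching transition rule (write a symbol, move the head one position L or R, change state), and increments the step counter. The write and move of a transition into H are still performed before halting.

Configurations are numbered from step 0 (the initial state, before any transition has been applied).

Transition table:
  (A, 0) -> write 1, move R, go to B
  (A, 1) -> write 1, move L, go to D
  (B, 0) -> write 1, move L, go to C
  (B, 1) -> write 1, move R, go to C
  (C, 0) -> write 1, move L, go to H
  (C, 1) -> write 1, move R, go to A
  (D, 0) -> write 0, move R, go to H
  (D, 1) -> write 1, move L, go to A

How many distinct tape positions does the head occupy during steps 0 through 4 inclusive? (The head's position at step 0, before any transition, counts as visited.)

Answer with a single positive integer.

Answer: 2

Derivation:
Step 1: in state A at pos 0, read 0 -> (A,0)->write 1,move R,goto B. Now: state=B, head=1, tape[-1..2]=0100 (head:   ^)
Step 2: in state B at pos 1, read 0 -> (B,0)->write 1,move L,goto C. Now: state=C, head=0, tape[-1..2]=0110 (head:  ^)
Step 3: in state C at pos 0, read 1 -> (C,1)->write 1,move R,goto A. Now: state=A, head=1, tape[-1..2]=0110 (head:   ^)
Step 4: in state A at pos 1, read 1 -> (A,1)->write 1,move L,goto D. Now: state=D, head=0, tape[-1..2]=0110 (head:  ^)
Head positions at steps 0..4: starting at 0, distinct positions visited = {0, 1} -> 2 position(s)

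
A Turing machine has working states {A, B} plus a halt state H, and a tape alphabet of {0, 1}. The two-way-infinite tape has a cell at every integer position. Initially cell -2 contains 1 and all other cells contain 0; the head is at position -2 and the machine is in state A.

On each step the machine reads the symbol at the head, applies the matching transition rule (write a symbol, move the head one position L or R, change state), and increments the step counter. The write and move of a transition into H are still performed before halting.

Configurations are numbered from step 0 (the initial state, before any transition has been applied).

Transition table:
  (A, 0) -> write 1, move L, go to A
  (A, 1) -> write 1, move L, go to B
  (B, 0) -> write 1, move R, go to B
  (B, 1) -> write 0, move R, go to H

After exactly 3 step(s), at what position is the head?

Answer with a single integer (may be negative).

Step 1: in state A at pos -2, read 1 -> (A,1)->write 1,move L,goto B. Now: state=B, head=-3, tape[-4..-1]=0010 (head:  ^)
Step 2: in state B at pos -3, read 0 -> (B,0)->write 1,move R,goto B. Now: state=B, head=-2, tape[-4..-1]=0110 (head:   ^)
Step 3: in state B at pos -2, read 1 -> (B,1)->write 0,move R,goto H. Now: state=H, head=-1, tape[-4..0]=01000 (head:    ^)

Answer: -1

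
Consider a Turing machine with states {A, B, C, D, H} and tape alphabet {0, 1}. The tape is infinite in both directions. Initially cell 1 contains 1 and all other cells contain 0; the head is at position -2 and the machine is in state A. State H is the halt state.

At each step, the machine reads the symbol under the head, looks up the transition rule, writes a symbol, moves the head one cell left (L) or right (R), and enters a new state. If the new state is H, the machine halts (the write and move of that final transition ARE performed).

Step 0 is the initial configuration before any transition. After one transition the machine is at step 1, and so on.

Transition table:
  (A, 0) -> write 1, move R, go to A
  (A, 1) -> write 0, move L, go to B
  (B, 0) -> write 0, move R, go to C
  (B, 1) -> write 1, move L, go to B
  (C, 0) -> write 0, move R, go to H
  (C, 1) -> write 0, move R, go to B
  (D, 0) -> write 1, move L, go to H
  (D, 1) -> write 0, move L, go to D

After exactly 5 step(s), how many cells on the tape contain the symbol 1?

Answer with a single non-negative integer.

Answer: 3

Derivation:
Step 1: in state A at pos -2, read 0 -> (A,0)->write 1,move R,goto A. Now: state=A, head=-1, tape[-3..2]=010010 (head:   ^)
Step 2: in state A at pos -1, read 0 -> (A,0)->write 1,move R,goto A. Now: state=A, head=0, tape[-3..2]=011010 (head:    ^)
Step 3: in state A at pos 0, read 0 -> (A,0)->write 1,move R,goto A. Now: state=A, head=1, tape[-3..2]=011110 (head:     ^)
Step 4: in state A at pos 1, read 1 -> (A,1)->write 0,move L,goto B. Now: state=B, head=0, tape[-3..2]=011100 (head:    ^)
Step 5: in state B at pos 0, read 1 -> (B,1)->write 1,move L,goto B. Now: state=B, head=-1, tape[-3..2]=011100 (head:   ^)
Cells containing 1 after step 5: {-2, -1, 0} -> 3 cell(s)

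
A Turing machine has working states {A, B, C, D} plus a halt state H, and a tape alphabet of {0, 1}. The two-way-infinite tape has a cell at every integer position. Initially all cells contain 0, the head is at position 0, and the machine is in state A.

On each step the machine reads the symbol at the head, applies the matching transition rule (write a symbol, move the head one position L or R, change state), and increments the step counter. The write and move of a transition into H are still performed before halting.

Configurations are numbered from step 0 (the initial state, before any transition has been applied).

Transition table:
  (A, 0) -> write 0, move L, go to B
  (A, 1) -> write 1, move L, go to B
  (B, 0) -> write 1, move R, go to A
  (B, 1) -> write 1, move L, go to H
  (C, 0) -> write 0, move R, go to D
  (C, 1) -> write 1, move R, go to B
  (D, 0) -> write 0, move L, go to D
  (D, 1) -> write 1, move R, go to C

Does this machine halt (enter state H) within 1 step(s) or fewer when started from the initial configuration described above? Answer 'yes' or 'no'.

Answer: no

Derivation:
Step 1: in state A at pos 0, read 0 -> (A,0)->write 0,move L,goto B. Now: state=B, head=-1, tape[-2..1]=0000 (head:  ^)
After 1 step(s): state = B (not H) -> not halted within 1 -> no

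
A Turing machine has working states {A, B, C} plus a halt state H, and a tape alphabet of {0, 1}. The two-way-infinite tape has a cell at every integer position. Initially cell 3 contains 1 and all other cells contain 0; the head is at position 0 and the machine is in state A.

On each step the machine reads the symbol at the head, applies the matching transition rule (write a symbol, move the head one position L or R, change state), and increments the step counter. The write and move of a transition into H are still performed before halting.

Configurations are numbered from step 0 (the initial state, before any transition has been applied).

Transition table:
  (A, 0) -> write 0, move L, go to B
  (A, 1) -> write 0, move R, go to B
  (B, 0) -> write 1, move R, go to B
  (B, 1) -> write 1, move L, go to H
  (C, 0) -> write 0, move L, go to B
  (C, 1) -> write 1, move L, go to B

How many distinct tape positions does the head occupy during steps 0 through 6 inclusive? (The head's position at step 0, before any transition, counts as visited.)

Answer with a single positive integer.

Answer: 5

Derivation:
Step 1: in state A at pos 0, read 0 -> (A,0)->write 0,move L,goto B. Now: state=B, head=-1, tape[-2..4]=0000010 (head:  ^)
Step 2: in state B at pos -1, read 0 -> (B,0)->write 1,move R,goto B. Now: state=B, head=0, tape[-2..4]=0100010 (head:   ^)
Step 3: in state B at pos 0, read 0 -> (B,0)->write 1,move R,goto B. Now: state=B, head=1, tape[-2..4]=0110010 (head:    ^)
Step 4: in state B at pos 1, read 0 -> (B,0)->write 1,move R,goto B. Now: state=B, head=2, tape[-2..4]=0111010 (head:     ^)
Step 5: in state B at pos 2, read 0 -> (B,0)->write 1,move R,goto B. Now: state=B, head=3, tape[-2..4]=0111110 (head:      ^)
Step 6: in state B at pos 3, read 1 -> (B,1)->write 1,move L,goto H. Now: state=H, head=2, tape[-2..4]=0111110 (head:     ^)
Head positions at steps 0..6: starting at 0, distinct positions visited = {-1, 0, 1, 2, 3} -> 5 position(s)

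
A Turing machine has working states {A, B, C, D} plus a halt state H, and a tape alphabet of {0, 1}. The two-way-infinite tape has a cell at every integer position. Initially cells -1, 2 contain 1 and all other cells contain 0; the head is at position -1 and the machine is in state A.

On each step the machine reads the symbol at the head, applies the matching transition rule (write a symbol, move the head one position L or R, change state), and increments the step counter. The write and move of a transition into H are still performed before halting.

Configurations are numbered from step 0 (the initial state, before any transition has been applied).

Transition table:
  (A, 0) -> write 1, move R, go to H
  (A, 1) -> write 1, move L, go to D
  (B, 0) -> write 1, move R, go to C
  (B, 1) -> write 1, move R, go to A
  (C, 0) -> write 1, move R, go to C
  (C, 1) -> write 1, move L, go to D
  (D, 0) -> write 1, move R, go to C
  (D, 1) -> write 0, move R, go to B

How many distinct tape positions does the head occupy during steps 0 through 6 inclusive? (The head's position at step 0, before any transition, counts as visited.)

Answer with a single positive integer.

Answer: 4

Derivation:
Step 1: in state A at pos -1, read 1 -> (A,1)->write 1,move L,goto D. Now: state=D, head=-2, tape[-3..3]=0010010 (head:  ^)
Step 2: in state D at pos -2, read 0 -> (D,0)->write 1,move R,goto C. Now: state=C, head=-1, tape[-3..3]=0110010 (head:   ^)
Step 3: in state C at pos -1, read 1 -> (C,1)->write 1,move L,goto D. Now: state=D, head=-2, tape[-3..3]=0110010 (head:  ^)
Step 4: in state D at pos -2, read 1 -> (D,1)->write 0,move R,goto B. Now: state=B, head=-1, tape[-3..3]=0010010 (head:   ^)
Step 5: in state B at pos -1, read 1 -> (B,1)->write 1,move R,goto A. Now: state=A, head=0, tape[-3..3]=0010010 (head:    ^)
Step 6: in state A at pos 0, read 0 -> (A,0)->write 1,move R,goto H. Now: state=H, head=1, tape[-3..3]=0011010 (head:     ^)
Head positions at steps 0..6: starting at -1, distinct positions visited = {-2, -1, 0, 1} -> 4 position(s)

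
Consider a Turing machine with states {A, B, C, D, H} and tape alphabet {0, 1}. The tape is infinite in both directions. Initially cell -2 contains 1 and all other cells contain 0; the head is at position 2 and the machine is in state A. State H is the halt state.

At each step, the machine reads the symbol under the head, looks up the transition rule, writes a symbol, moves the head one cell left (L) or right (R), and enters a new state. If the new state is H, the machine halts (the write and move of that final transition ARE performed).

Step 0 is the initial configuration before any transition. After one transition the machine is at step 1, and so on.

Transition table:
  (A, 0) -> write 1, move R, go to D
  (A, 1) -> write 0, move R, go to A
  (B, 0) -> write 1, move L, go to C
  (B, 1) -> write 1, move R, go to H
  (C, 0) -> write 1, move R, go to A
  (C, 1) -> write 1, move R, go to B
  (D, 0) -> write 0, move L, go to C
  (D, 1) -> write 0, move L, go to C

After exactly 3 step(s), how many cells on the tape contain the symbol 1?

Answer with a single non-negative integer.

Answer: 2

Derivation:
Step 1: in state A at pos 2, read 0 -> (A,0)->write 1,move R,goto D. Now: state=D, head=3, tape[-3..4]=01000100 (head:       ^)
Step 2: in state D at pos 3, read 0 -> (D,0)->write 0,move L,goto C. Now: state=C, head=2, tape[-3..4]=01000100 (head:      ^)
Step 3: in state C at pos 2, read 1 -> (C,1)->write 1,move R,goto B. Now: state=B, head=3, tape[-3..4]=01000100 (head:       ^)
Cells containing 1 after step 3: {-2, 2} -> 2 cell(s)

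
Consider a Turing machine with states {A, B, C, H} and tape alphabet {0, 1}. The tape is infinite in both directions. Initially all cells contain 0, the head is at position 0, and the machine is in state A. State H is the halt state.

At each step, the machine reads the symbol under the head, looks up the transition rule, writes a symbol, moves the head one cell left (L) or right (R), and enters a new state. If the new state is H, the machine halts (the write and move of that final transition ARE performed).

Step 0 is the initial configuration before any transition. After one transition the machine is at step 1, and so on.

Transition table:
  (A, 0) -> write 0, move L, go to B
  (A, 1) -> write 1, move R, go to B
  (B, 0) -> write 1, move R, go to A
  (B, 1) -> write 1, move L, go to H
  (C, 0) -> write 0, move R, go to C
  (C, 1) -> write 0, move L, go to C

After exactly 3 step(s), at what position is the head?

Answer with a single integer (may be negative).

Step 1: in state A at pos 0, read 0 -> (A,0)->write 0,move L,goto B. Now: state=B, head=-1, tape[-2..1]=0000 (head:  ^)
Step 2: in state B at pos -1, read 0 -> (B,0)->write 1,move R,goto A. Now: state=A, head=0, tape[-2..1]=0100 (head:   ^)
Step 3: in state A at pos 0, read 0 -> (A,0)->write 0,move L,goto B. Now: state=B, head=-1, tape[-2..1]=0100 (head:  ^)

Answer: -1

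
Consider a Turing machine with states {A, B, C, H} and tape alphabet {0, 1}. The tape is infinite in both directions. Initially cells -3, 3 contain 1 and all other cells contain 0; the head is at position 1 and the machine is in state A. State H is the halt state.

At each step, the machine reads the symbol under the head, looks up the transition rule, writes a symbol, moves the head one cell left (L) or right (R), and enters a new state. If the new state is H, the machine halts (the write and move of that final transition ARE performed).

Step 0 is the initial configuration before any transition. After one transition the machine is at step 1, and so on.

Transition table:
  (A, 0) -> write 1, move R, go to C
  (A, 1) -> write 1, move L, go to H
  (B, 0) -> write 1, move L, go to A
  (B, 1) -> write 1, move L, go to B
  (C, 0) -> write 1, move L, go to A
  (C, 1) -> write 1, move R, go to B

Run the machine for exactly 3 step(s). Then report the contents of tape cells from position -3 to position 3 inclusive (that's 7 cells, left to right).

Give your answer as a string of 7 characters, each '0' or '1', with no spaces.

Step 1: in state A at pos 1, read 0 -> (A,0)->write 1,move R,goto C. Now: state=C, head=2, tape[-4..4]=010001010 (head:       ^)
Step 2: in state C at pos 2, read 0 -> (C,0)->write 1,move L,goto A. Now: state=A, head=1, tape[-4..4]=010001110 (head:      ^)
Step 3: in state A at pos 1, read 1 -> (A,1)->write 1,move L,goto H. Now: state=H, head=0, tape[-4..4]=010001110 (head:     ^)

Answer: 1000111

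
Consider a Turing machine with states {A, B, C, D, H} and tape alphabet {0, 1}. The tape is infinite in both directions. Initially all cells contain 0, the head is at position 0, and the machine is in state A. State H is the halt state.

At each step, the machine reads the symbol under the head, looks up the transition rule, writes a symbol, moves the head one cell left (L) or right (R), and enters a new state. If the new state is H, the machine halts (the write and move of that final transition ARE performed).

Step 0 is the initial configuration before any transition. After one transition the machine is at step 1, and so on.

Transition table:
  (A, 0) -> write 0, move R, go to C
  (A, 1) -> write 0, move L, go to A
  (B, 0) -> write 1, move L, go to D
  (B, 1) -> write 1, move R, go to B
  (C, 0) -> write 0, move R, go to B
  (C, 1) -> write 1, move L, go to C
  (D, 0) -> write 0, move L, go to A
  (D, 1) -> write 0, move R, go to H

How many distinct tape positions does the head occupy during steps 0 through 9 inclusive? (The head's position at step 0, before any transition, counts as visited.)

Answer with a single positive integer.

Answer: 4

Derivation:
Step 1: in state A at pos 0, read 0 -> (A,0)->write 0,move R,goto C. Now: state=C, head=1, tape[-1..2]=0000 (head:   ^)
Step 2: in state C at pos 1, read 0 -> (C,0)->write 0,move R,goto B. Now: state=B, head=2, tape[-1..3]=00000 (head:    ^)
Step 3: in state B at pos 2, read 0 -> (B,0)->write 1,move L,goto D. Now: state=D, head=1, tape[-1..3]=00010 (head:   ^)
Step 4: in state D at pos 1, read 0 -> (D,0)->write 0,move L,goto A. Now: state=A, head=0, tape[-1..3]=00010 (head:  ^)
Step 5: in state A at pos 0, read 0 -> (A,0)->write 0,move R,goto C. Now: state=C, head=1, tape[-1..3]=00010 (head:   ^)
Step 6: in state C at pos 1, read 0 -> (C,0)->write 0,move R,goto B. Now: state=B, head=2, tape[-1..3]=00010 (head:    ^)
Step 7: in state B at pos 2, read 1 -> (B,1)->write 1,move R,goto B. Now: state=B, head=3, tape[-1..4]=000100 (head:     ^)
Step 8: in state B at pos 3, read 0 -> (B,0)->write 1,move L,goto D. Now: state=D, head=2, tape[-1..4]=000110 (head:    ^)
Step 9: in state D at pos 2, read 1 -> (D,1)->write 0,move R,goto H. Now: state=H, head=3, tape[-1..4]=000010 (head:     ^)
Head positions at steps 0..9: starting at 0, distinct positions visited = {0, 1, 2, 3} -> 4 position(s)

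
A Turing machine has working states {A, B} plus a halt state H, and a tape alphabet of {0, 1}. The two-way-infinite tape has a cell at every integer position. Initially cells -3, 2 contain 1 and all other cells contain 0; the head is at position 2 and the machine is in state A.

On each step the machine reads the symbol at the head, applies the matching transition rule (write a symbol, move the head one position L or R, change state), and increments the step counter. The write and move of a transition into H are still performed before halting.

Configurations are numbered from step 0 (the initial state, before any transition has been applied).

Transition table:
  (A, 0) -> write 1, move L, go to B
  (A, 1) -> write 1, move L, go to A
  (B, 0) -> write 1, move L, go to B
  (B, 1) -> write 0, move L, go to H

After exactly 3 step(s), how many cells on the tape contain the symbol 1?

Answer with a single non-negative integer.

Step 1: in state A at pos 2, read 1 -> (A,1)->write 1,move L,goto A. Now: state=A, head=1, tape[-4..3]=01000010 (head:      ^)
Step 2: in state A at pos 1, read 0 -> (A,0)->write 1,move L,goto B. Now: state=B, head=0, tape[-4..3]=01000110 (head:     ^)
Step 3: in state B at pos 0, read 0 -> (B,0)->write 1,move L,goto B. Now: state=B, head=-1, tape[-4..3]=01001110 (head:    ^)
Cells containing 1 after step 3: {-3, 0, 1, 2} -> 4 cell(s)

Answer: 4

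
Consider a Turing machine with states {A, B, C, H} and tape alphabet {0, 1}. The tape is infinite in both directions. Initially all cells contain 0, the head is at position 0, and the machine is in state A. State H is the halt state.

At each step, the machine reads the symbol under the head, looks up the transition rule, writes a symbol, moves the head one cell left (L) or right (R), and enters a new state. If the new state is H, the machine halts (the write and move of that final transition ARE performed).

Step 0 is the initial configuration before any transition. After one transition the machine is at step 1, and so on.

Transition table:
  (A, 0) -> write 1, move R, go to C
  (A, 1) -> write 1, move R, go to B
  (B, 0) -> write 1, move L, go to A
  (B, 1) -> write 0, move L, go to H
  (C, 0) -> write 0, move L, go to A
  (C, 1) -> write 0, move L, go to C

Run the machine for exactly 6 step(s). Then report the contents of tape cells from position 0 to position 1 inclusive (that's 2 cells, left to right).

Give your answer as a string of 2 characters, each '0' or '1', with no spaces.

Answer: 10

Derivation:
Step 1: in state A at pos 0, read 0 -> (A,0)->write 1,move R,goto C. Now: state=C, head=1, tape[-1..2]=0100 (head:   ^)
Step 2: in state C at pos 1, read 0 -> (C,0)->write 0,move L,goto A. Now: state=A, head=0, tape[-1..2]=0100 (head:  ^)
Step 3: in state A at pos 0, read 1 -> (A,1)->write 1,move R,goto B. Now: state=B, head=1, tape[-1..2]=0100 (head:   ^)
Step 4: in state B at pos 1, read 0 -> (B,0)->write 1,move L,goto A. Now: state=A, head=0, tape[-1..2]=0110 (head:  ^)
Step 5: in state A at pos 0, read 1 -> (A,1)->write 1,move R,goto B. Now: state=B, head=1, tape[-1..2]=0110 (head:   ^)
Step 6: in state B at pos 1, read 1 -> (B,1)->write 0,move L,goto H. Now: state=H, head=0, tape[-1..2]=0100 (head:  ^)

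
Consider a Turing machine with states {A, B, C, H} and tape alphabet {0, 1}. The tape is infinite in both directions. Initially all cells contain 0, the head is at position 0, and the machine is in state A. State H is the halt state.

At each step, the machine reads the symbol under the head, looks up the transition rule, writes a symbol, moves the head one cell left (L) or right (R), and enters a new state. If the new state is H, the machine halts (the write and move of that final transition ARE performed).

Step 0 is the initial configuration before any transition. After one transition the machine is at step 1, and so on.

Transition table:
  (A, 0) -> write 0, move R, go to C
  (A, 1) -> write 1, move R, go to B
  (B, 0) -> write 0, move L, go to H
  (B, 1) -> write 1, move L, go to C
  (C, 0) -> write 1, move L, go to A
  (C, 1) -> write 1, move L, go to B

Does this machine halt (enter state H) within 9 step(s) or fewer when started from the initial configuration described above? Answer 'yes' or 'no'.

Answer: yes

Derivation:
Step 1: in state A at pos 0, read 0 -> (A,0)->write 0,move R,goto C. Now: state=C, head=1, tape[-1..2]=0000 (head:   ^)
Step 2: in state C at pos 1, read 0 -> (C,0)->write 1,move L,goto A. Now: state=A, head=0, tape[-1..2]=0010 (head:  ^)
Step 3: in state A at pos 0, read 0 -> (A,0)->write 0,move R,goto C. Now: state=C, head=1, tape[-1..2]=0010 (head:   ^)
Step 4: in state C at pos 1, read 1 -> (C,1)->write 1,move L,goto B. Now: state=B, head=0, tape[-1..2]=0010 (head:  ^)
Step 5: in state B at pos 0, read 0 -> (B,0)->write 0,move L,goto H. Now: state=H, head=-1, tape[-2..2]=00010 (head:  ^)
State H reached at step 5; 5 <= 9 -> yes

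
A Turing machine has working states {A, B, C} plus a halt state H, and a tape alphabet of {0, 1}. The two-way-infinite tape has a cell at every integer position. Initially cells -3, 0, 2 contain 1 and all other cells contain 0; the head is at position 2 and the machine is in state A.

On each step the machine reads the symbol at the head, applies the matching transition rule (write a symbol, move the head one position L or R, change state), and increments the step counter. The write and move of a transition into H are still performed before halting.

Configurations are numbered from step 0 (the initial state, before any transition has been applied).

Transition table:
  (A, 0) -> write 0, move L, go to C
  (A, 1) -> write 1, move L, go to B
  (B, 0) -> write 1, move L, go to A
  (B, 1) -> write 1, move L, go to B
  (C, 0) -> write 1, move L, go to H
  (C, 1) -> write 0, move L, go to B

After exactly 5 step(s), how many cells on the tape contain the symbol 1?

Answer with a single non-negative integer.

Answer: 5

Derivation:
Step 1: in state A at pos 2, read 1 -> (A,1)->write 1,move L,goto B. Now: state=B, head=1, tape[-4..3]=01001010 (head:      ^)
Step 2: in state B at pos 1, read 0 -> (B,0)->write 1,move L,goto A. Now: state=A, head=0, tape[-4..3]=01001110 (head:     ^)
Step 3: in state A at pos 0, read 1 -> (A,1)->write 1,move L,goto B. Now: state=B, head=-1, tape[-4..3]=01001110 (head:    ^)
Step 4: in state B at pos -1, read 0 -> (B,0)->write 1,move L,goto A. Now: state=A, head=-2, tape[-4..3]=01011110 (head:   ^)
Step 5: in state A at pos -2, read 0 -> (A,0)->write 0,move L,goto C. Now: state=C, head=-3, tape[-4..3]=01011110 (head:  ^)
Cells containing 1 after step 5: {-3, -1, 0, 1, 2} -> 5 cell(s)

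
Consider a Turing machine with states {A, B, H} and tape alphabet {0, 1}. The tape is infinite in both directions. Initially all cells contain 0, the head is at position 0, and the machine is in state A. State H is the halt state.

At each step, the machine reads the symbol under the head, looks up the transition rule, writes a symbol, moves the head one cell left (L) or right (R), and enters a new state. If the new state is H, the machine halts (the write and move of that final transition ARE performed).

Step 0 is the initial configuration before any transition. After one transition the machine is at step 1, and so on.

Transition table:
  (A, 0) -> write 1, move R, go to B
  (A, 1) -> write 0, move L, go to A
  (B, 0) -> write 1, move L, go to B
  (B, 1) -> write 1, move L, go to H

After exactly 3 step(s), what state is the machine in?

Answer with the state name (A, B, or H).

Step 1: in state A at pos 0, read 0 -> (A,0)->write 1,move R,goto B. Now: state=B, head=1, tape[-1..2]=0100 (head:   ^)
Step 2: in state B at pos 1, read 0 -> (B,0)->write 1,move L,goto B. Now: state=B, head=0, tape[-1..2]=0110 (head:  ^)
Step 3: in state B at pos 0, read 1 -> (B,1)->write 1,move L,goto H. Now: state=H, head=-1, tape[-2..2]=00110 (head:  ^)

Answer: H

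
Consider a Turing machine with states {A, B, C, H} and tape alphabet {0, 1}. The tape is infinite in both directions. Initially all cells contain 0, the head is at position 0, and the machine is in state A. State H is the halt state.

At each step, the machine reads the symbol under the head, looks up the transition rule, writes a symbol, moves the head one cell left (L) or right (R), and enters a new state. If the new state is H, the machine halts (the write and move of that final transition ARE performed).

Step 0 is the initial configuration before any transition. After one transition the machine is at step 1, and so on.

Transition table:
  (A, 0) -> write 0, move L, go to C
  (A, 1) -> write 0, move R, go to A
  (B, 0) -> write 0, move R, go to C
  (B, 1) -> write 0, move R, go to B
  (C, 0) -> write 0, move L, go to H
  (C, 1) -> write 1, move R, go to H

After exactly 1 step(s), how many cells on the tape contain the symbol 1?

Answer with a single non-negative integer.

Answer: 0

Derivation:
Step 1: in state A at pos 0, read 0 -> (A,0)->write 0,move L,goto C. Now: state=C, head=-1, tape[-2..1]=0000 (head:  ^)
No cell contains 1 after step 1 -> 0 cell(s)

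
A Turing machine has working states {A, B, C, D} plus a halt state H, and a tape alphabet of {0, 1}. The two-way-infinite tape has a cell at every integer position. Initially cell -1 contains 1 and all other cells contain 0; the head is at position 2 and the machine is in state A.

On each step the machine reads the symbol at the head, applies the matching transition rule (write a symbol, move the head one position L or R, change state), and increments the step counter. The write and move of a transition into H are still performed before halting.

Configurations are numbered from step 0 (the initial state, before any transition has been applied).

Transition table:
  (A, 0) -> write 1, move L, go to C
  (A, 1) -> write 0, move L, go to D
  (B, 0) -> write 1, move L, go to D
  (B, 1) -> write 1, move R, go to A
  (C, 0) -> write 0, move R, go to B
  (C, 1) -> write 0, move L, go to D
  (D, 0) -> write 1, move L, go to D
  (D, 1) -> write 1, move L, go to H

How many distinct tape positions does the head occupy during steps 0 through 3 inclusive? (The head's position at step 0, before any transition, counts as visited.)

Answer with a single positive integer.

Answer: 3

Derivation:
Step 1: in state A at pos 2, read 0 -> (A,0)->write 1,move L,goto C. Now: state=C, head=1, tape[-2..3]=010010 (head:    ^)
Step 2: in state C at pos 1, read 0 -> (C,0)->write 0,move R,goto B. Now: state=B, head=2, tape[-2..3]=010010 (head:     ^)
Step 3: in state B at pos 2, read 1 -> (B,1)->write 1,move R,goto A. Now: state=A, head=3, tape[-2..4]=0100100 (head:      ^)
Head positions at steps 0..3: starting at 2, distinct positions visited = {1, 2, 3} -> 3 position(s)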